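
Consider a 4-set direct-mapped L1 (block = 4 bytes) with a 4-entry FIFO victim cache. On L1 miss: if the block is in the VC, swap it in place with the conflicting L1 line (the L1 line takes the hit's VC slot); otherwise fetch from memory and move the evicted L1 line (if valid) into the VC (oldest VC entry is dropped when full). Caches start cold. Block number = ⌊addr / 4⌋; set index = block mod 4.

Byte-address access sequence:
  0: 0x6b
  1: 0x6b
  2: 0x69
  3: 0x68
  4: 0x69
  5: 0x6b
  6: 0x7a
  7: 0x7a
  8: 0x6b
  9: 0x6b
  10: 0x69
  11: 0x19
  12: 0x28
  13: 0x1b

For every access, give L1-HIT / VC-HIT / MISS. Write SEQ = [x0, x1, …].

SEQ = [MISS, L1-HIT, L1-HIT, L1-HIT, L1-HIT, L1-HIT, MISS, L1-HIT, VC-HIT, L1-HIT, L1-HIT, MISS, MISS, VC-HIT]

#0 0x6b→b26/s2 MISS; vc=[]
#1 0x6b→b26/s2 L1-HIT; vc=[]
#2 0x69→b26/s2 L1-HIT; vc=[]
#3 0x68→b26/s2 L1-HIT; vc=[]
#4 0x69→b26/s2 L1-HIT; vc=[]
#5 0x6b→b26/s2 L1-HIT; vc=[]
#6 0x7a→b30/s2 MISS; vc=[26]
#7 0x7a→b30/s2 L1-HIT; vc=[26]
#8 0x6b→b26/s2 VC-HIT; vc=[30]
#9 0x6b→b26/s2 L1-HIT; vc=[30]
#10 0x69→b26/s2 L1-HIT; vc=[30]
#11 0x19→b6/s2 MISS; vc=[30,26]
#12 0x28→b10/s2 MISS; vc=[30,26,6]
#13 0x1b→b6/s2 VC-HIT; vc=[30,26,10]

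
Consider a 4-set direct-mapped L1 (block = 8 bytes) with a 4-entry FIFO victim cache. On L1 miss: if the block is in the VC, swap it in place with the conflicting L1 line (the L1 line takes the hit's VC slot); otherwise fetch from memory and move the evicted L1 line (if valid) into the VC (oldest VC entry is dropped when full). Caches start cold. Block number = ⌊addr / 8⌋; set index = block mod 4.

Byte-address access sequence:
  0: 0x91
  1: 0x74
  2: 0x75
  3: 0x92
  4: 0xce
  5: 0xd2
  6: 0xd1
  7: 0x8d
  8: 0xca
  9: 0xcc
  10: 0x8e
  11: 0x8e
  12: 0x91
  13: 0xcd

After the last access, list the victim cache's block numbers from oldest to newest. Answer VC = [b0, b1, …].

VC = [14, 26, 17]

#0 0x91→b18/s2 MISS; vc=[]
#1 0x74→b14/s2 MISS; vc=[18]
#2 0x75→b14/s2 L1-HIT; vc=[18]
#3 0x92→b18/s2 VC-HIT; vc=[14]
#4 0xce→b25/s1 MISS; vc=[14]
#5 0xd2→b26/s2 MISS; vc=[14,18]
#6 0xd1→b26/s2 L1-HIT; vc=[14,18]
#7 0x8d→b17/s1 MISS; vc=[14,18,25]
#8 0xca→b25/s1 VC-HIT; vc=[14,18,17]
#9 0xcc→b25/s1 L1-HIT; vc=[14,18,17]
#10 0x8e→b17/s1 VC-HIT; vc=[14,18,25]
#11 0x8e→b17/s1 L1-HIT; vc=[14,18,25]
#12 0x91→b18/s2 VC-HIT; vc=[14,26,25]
#13 0xcd→b25/s1 VC-HIT; vc=[14,26,17]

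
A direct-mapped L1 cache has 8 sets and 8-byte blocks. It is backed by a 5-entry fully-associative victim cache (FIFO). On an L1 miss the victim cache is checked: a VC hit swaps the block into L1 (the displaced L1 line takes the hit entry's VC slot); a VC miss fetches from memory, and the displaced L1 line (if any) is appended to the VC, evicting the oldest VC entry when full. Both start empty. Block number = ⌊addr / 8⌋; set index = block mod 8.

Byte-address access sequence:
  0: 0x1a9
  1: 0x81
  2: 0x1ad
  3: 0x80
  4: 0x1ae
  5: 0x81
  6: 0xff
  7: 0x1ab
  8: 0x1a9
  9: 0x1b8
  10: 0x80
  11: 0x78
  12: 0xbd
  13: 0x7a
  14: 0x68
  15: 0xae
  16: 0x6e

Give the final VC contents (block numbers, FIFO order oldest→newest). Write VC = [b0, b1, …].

VC = [31, 55, 23, 53, 21]

  [0] addr=0x1a9 blk=53 s=5: MISS | VC []
  [1] addr=0x81 blk=16 s=0: MISS | VC []
  [2] addr=0x1ad blk=53 s=5: L1-HIT | VC []
  [3] addr=0x80 blk=16 s=0: L1-HIT | VC []
  [4] addr=0x1ae blk=53 s=5: L1-HIT | VC []
  [5] addr=0x81 blk=16 s=0: L1-HIT | VC []
  [6] addr=0xff blk=31 s=7: MISS | VC []
  [7] addr=0x1ab blk=53 s=5: L1-HIT | VC []
  [8] addr=0x1a9 blk=53 s=5: L1-HIT | VC []
  [9] addr=0x1b8 blk=55 s=7: MISS | VC [31]
  [10] addr=0x80 blk=16 s=0: L1-HIT | VC [31]
  [11] addr=0x78 blk=15 s=7: MISS | VC [31, 55]
  [12] addr=0xbd blk=23 s=7: MISS | VC [31, 55, 15]
  [13] addr=0x7a blk=15 s=7: VC-HIT | VC [31, 55, 23]
  [14] addr=0x68 blk=13 s=5: MISS | VC [31, 55, 23, 53]
  [15] addr=0xae blk=21 s=5: MISS | VC [31, 55, 23, 53, 13]
  [16] addr=0x6e blk=13 s=5: VC-HIT | VC [31, 55, 23, 53, 21]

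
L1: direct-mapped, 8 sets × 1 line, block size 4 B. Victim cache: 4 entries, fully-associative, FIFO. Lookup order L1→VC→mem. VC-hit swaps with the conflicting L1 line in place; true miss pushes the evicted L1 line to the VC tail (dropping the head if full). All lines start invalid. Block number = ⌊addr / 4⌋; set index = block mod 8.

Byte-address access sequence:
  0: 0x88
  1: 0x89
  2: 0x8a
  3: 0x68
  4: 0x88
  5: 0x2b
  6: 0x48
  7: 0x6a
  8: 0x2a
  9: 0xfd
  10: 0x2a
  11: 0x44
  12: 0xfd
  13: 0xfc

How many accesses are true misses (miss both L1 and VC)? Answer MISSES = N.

MISSES = 6

  [0] addr=0x88 blk=34 s=2: MISS | VC []
  [1] addr=0x89 blk=34 s=2: L1-HIT | VC []
  [2] addr=0x8a blk=34 s=2: L1-HIT | VC []
  [3] addr=0x68 blk=26 s=2: MISS | VC [34]
  [4] addr=0x88 blk=34 s=2: VC-HIT | VC [26]
  [5] addr=0x2b blk=10 s=2: MISS | VC [26, 34]
  [6] addr=0x48 blk=18 s=2: MISS | VC [26, 34, 10]
  [7] addr=0x6a blk=26 s=2: VC-HIT | VC [18, 34, 10]
  [8] addr=0x2a blk=10 s=2: VC-HIT | VC [18, 34, 26]
  [9] addr=0xfd blk=63 s=7: MISS | VC [18, 34, 26]
  [10] addr=0x2a blk=10 s=2: L1-HIT | VC [18, 34, 26]
  [11] addr=0x44 blk=17 s=1: MISS | VC [18, 34, 26]
  [12] addr=0xfd blk=63 s=7: L1-HIT | VC [18, 34, 26]
  [13] addr=0xfc blk=63 s=7: L1-HIT | VC [18, 34, 26]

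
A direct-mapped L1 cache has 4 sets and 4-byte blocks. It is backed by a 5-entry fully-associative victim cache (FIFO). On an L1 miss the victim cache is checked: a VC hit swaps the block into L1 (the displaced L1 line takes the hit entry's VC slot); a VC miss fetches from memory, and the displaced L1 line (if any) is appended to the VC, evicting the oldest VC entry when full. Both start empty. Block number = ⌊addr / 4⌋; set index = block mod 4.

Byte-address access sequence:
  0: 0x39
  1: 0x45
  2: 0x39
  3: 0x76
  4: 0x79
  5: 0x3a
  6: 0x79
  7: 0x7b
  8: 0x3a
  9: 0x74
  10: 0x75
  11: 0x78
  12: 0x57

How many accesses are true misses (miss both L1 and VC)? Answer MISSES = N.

MISSES = 5

  [0] addr=0x39 blk=14 s=2: MISS | VC []
  [1] addr=0x45 blk=17 s=1: MISS | VC []
  [2] addr=0x39 blk=14 s=2: L1-HIT | VC []
  [3] addr=0x76 blk=29 s=1: MISS | VC [17]
  [4] addr=0x79 blk=30 s=2: MISS | VC [17, 14]
  [5] addr=0x3a blk=14 s=2: VC-HIT | VC [17, 30]
  [6] addr=0x79 blk=30 s=2: VC-HIT | VC [17, 14]
  [7] addr=0x7b blk=30 s=2: L1-HIT | VC [17, 14]
  [8] addr=0x3a blk=14 s=2: VC-HIT | VC [17, 30]
  [9] addr=0x74 blk=29 s=1: L1-HIT | VC [17, 30]
  [10] addr=0x75 blk=29 s=1: L1-HIT | VC [17, 30]
  [11] addr=0x78 blk=30 s=2: VC-HIT | VC [17, 14]
  [12] addr=0x57 blk=21 s=1: MISS | VC [17, 14, 29]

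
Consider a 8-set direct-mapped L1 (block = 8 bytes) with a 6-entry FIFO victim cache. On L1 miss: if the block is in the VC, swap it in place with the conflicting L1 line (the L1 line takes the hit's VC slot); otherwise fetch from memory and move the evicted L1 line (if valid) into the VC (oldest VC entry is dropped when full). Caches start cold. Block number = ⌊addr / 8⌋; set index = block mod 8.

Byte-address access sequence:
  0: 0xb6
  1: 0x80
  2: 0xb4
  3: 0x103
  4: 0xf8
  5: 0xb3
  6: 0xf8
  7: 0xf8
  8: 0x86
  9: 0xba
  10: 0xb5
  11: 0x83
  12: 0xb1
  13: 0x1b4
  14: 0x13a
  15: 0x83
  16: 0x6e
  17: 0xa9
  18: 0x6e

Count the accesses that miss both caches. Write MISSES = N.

0: 0xb6 (blk 22, set 6) → MISS  vc=[]
1: 0x80 (blk 16, set 0) → MISS  vc=[]
2: 0xb4 (blk 22, set 6) → L1-HIT  vc=[]
3: 0x103 (blk 32, set 0) → MISS  vc=[16]
4: 0xf8 (blk 31, set 7) → MISS  vc=[16]
5: 0xb3 (blk 22, set 6) → L1-HIT  vc=[16]
6: 0xf8 (blk 31, set 7) → L1-HIT  vc=[16]
7: 0xf8 (blk 31, set 7) → L1-HIT  vc=[16]
8: 0x86 (blk 16, set 0) → VC-HIT  vc=[32]
9: 0xba (blk 23, set 7) → MISS  vc=[32, 31]
10: 0xb5 (blk 22, set 6) → L1-HIT  vc=[32, 31]
11: 0x83 (blk 16, set 0) → L1-HIT  vc=[32, 31]
12: 0xb1 (blk 22, set 6) → L1-HIT  vc=[32, 31]
13: 0x1b4 (blk 54, set 6) → MISS  vc=[32, 31, 22]
14: 0x13a (blk 39, set 7) → MISS  vc=[32, 31, 22, 23]
15: 0x83 (blk 16, set 0) → L1-HIT  vc=[32, 31, 22, 23]
16: 0x6e (blk 13, set 5) → MISS  vc=[32, 31, 22, 23]
17: 0xa9 (blk 21, set 5) → MISS  vc=[32, 31, 22, 23, 13]
18: 0x6e (blk 13, set 5) → VC-HIT  vc=[32, 31, 22, 23, 21]

MISSES = 9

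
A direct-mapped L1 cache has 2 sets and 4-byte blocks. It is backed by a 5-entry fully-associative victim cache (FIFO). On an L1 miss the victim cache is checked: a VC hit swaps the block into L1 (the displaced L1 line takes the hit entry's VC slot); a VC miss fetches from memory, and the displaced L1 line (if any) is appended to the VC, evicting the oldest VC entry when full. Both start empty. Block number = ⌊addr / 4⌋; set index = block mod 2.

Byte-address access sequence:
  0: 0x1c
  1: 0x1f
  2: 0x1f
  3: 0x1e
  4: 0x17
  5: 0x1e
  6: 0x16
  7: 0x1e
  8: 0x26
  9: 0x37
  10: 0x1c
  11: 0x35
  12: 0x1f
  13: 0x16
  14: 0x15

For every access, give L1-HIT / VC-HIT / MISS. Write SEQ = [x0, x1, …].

0: 0x1c (blk 7, set 1) → MISS  vc=[]
1: 0x1f (blk 7, set 1) → L1-HIT  vc=[]
2: 0x1f (blk 7, set 1) → L1-HIT  vc=[]
3: 0x1e (blk 7, set 1) → L1-HIT  vc=[]
4: 0x17 (blk 5, set 1) → MISS  vc=[7]
5: 0x1e (blk 7, set 1) → VC-HIT  vc=[5]
6: 0x16 (blk 5, set 1) → VC-HIT  vc=[7]
7: 0x1e (blk 7, set 1) → VC-HIT  vc=[5]
8: 0x26 (blk 9, set 1) → MISS  vc=[5, 7]
9: 0x37 (blk 13, set 1) → MISS  vc=[5, 7, 9]
10: 0x1c (blk 7, set 1) → VC-HIT  vc=[5, 13, 9]
11: 0x35 (blk 13, set 1) → VC-HIT  vc=[5, 7, 9]
12: 0x1f (blk 7, set 1) → VC-HIT  vc=[5, 13, 9]
13: 0x16 (blk 5, set 1) → VC-HIT  vc=[7, 13, 9]
14: 0x15 (blk 5, set 1) → L1-HIT  vc=[7, 13, 9]

SEQ = [MISS, L1-HIT, L1-HIT, L1-HIT, MISS, VC-HIT, VC-HIT, VC-HIT, MISS, MISS, VC-HIT, VC-HIT, VC-HIT, VC-HIT, L1-HIT]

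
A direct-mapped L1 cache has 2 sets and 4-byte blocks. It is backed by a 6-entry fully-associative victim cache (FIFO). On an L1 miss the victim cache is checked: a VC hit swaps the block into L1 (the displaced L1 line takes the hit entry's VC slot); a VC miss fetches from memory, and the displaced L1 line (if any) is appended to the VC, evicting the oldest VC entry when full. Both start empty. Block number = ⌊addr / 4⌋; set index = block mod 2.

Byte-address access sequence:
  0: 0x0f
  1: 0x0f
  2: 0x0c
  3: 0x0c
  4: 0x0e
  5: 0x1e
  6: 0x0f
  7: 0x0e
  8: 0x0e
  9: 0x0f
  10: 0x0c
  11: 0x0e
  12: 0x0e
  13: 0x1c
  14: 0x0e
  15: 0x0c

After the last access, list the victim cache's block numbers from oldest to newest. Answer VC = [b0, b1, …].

VC = [7]

0: 0xf (blk 3, set 1) → MISS  vc=[]
1: 0xf (blk 3, set 1) → L1-HIT  vc=[]
2: 0xc (blk 3, set 1) → L1-HIT  vc=[]
3: 0xc (blk 3, set 1) → L1-HIT  vc=[]
4: 0xe (blk 3, set 1) → L1-HIT  vc=[]
5: 0x1e (blk 7, set 1) → MISS  vc=[3]
6: 0xf (blk 3, set 1) → VC-HIT  vc=[7]
7: 0xe (blk 3, set 1) → L1-HIT  vc=[7]
8: 0xe (blk 3, set 1) → L1-HIT  vc=[7]
9: 0xf (blk 3, set 1) → L1-HIT  vc=[7]
10: 0xc (blk 3, set 1) → L1-HIT  vc=[7]
11: 0xe (blk 3, set 1) → L1-HIT  vc=[7]
12: 0xe (blk 3, set 1) → L1-HIT  vc=[7]
13: 0x1c (blk 7, set 1) → VC-HIT  vc=[3]
14: 0xe (blk 3, set 1) → VC-HIT  vc=[7]
15: 0xc (blk 3, set 1) → L1-HIT  vc=[7]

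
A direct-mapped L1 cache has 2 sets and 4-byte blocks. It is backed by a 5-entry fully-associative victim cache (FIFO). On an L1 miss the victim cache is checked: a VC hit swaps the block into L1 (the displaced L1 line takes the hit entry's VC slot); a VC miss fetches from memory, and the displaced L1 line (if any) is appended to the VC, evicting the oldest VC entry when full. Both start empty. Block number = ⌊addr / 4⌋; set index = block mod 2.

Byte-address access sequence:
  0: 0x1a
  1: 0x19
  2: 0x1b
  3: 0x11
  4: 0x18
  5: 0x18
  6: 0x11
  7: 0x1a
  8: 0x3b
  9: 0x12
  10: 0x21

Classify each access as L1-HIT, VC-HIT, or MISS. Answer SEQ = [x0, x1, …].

SEQ = [MISS, L1-HIT, L1-HIT, MISS, VC-HIT, L1-HIT, VC-HIT, VC-HIT, MISS, VC-HIT, MISS]

0: 0x1a (blk 6, set 0) → MISS  vc=[]
1: 0x19 (blk 6, set 0) → L1-HIT  vc=[]
2: 0x1b (blk 6, set 0) → L1-HIT  vc=[]
3: 0x11 (blk 4, set 0) → MISS  vc=[6]
4: 0x18 (blk 6, set 0) → VC-HIT  vc=[4]
5: 0x18 (blk 6, set 0) → L1-HIT  vc=[4]
6: 0x11 (blk 4, set 0) → VC-HIT  vc=[6]
7: 0x1a (blk 6, set 0) → VC-HIT  vc=[4]
8: 0x3b (blk 14, set 0) → MISS  vc=[4, 6]
9: 0x12 (blk 4, set 0) → VC-HIT  vc=[14, 6]
10: 0x21 (blk 8, set 0) → MISS  vc=[14, 6, 4]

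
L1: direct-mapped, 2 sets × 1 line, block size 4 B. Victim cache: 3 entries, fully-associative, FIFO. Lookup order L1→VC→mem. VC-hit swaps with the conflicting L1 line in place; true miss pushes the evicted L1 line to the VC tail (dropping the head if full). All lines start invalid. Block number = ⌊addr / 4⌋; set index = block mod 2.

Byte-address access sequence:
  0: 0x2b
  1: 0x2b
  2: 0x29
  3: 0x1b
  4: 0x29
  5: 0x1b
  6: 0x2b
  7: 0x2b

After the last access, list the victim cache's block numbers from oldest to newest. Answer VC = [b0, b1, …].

VC = [6]

  [0] addr=0x2b blk=10 s=0: MISS | VC []
  [1] addr=0x2b blk=10 s=0: L1-HIT | VC []
  [2] addr=0x29 blk=10 s=0: L1-HIT | VC []
  [3] addr=0x1b blk=6 s=0: MISS | VC [10]
  [4] addr=0x29 blk=10 s=0: VC-HIT | VC [6]
  [5] addr=0x1b blk=6 s=0: VC-HIT | VC [10]
  [6] addr=0x2b blk=10 s=0: VC-HIT | VC [6]
  [7] addr=0x2b blk=10 s=0: L1-HIT | VC [6]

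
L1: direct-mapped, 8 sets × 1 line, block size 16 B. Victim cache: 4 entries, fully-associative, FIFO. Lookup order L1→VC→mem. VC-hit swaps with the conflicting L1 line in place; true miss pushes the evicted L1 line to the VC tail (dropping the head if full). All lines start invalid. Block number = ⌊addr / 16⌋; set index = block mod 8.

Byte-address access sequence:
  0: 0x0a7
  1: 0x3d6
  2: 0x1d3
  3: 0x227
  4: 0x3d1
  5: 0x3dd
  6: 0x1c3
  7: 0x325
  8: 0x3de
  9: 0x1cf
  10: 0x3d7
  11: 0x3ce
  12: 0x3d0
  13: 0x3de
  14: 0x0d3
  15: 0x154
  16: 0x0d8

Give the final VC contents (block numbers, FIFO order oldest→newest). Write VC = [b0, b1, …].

  [0] addr=0xa7 blk=10 s=2: MISS | VC []
  [1] addr=0x3d6 blk=61 s=5: MISS | VC []
  [2] addr=0x1d3 blk=29 s=5: MISS | VC [61]
  [3] addr=0x227 blk=34 s=2: MISS | VC [61, 10]
  [4] addr=0x3d1 blk=61 s=5: VC-HIT | VC [29, 10]
  [5] addr=0x3dd blk=61 s=5: L1-HIT | VC [29, 10]
  [6] addr=0x1c3 blk=28 s=4: MISS | VC [29, 10]
  [7] addr=0x325 blk=50 s=2: MISS | VC [29, 10, 34]
  [8] addr=0x3de blk=61 s=5: L1-HIT | VC [29, 10, 34]
  [9] addr=0x1cf blk=28 s=4: L1-HIT | VC [29, 10, 34]
  [10] addr=0x3d7 blk=61 s=5: L1-HIT | VC [29, 10, 34]
  [11] addr=0x3ce blk=60 s=4: MISS | VC [29, 10, 34, 28]
  [12] addr=0x3d0 blk=61 s=5: L1-HIT | VC [29, 10, 34, 28]
  [13] addr=0x3de blk=61 s=5: L1-HIT | VC [29, 10, 34, 28]
  [14] addr=0xd3 blk=13 s=5: MISS | VC [10, 34, 28, 61]
  [15] addr=0x154 blk=21 s=5: MISS | VC [34, 28, 61, 13]
  [16] addr=0xd8 blk=13 s=5: VC-HIT | VC [34, 28, 61, 21]

VC = [34, 28, 61, 21]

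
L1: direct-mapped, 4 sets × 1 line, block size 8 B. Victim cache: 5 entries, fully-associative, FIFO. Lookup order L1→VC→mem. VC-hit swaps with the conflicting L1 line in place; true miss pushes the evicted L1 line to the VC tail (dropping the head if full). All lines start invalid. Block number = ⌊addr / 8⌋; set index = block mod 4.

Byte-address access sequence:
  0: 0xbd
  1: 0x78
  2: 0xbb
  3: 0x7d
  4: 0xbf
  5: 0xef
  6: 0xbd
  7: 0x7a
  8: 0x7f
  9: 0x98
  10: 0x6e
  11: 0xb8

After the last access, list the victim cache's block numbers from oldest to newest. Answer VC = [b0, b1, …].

0: 0xbd (blk 23, set 3) → MISS  vc=[]
1: 0x78 (blk 15, set 3) → MISS  vc=[23]
2: 0xbb (blk 23, set 3) → VC-HIT  vc=[15]
3: 0x7d (blk 15, set 3) → VC-HIT  vc=[23]
4: 0xbf (blk 23, set 3) → VC-HIT  vc=[15]
5: 0xef (blk 29, set 1) → MISS  vc=[15]
6: 0xbd (blk 23, set 3) → L1-HIT  vc=[15]
7: 0x7a (blk 15, set 3) → VC-HIT  vc=[23]
8: 0x7f (blk 15, set 3) → L1-HIT  vc=[23]
9: 0x98 (blk 19, set 3) → MISS  vc=[23, 15]
10: 0x6e (blk 13, set 1) → MISS  vc=[23, 15, 29]
11: 0xb8 (blk 23, set 3) → VC-HIT  vc=[19, 15, 29]

VC = [19, 15, 29]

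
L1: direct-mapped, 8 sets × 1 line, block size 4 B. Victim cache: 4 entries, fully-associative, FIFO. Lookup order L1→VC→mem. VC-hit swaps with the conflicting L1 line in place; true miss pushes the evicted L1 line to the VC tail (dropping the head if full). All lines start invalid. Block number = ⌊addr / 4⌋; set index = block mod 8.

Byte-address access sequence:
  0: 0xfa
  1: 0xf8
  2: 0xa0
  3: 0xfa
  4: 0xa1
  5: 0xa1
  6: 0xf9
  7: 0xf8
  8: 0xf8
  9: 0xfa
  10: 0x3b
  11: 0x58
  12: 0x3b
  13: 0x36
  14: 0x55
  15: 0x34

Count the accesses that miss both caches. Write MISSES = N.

  [0] addr=0xfa blk=62 s=6: MISS | VC []
  [1] addr=0xf8 blk=62 s=6: L1-HIT | VC []
  [2] addr=0xa0 blk=40 s=0: MISS | VC []
  [3] addr=0xfa blk=62 s=6: L1-HIT | VC []
  [4] addr=0xa1 blk=40 s=0: L1-HIT | VC []
  [5] addr=0xa1 blk=40 s=0: L1-HIT | VC []
  [6] addr=0xf9 blk=62 s=6: L1-HIT | VC []
  [7] addr=0xf8 blk=62 s=6: L1-HIT | VC []
  [8] addr=0xf8 blk=62 s=6: L1-HIT | VC []
  [9] addr=0xfa blk=62 s=6: L1-HIT | VC []
  [10] addr=0x3b blk=14 s=6: MISS | VC [62]
  [11] addr=0x58 blk=22 s=6: MISS | VC [62, 14]
  [12] addr=0x3b blk=14 s=6: VC-HIT | VC [62, 22]
  [13] addr=0x36 blk=13 s=5: MISS | VC [62, 22]
  [14] addr=0x55 blk=21 s=5: MISS | VC [62, 22, 13]
  [15] addr=0x34 blk=13 s=5: VC-HIT | VC [62, 22, 21]

MISSES = 6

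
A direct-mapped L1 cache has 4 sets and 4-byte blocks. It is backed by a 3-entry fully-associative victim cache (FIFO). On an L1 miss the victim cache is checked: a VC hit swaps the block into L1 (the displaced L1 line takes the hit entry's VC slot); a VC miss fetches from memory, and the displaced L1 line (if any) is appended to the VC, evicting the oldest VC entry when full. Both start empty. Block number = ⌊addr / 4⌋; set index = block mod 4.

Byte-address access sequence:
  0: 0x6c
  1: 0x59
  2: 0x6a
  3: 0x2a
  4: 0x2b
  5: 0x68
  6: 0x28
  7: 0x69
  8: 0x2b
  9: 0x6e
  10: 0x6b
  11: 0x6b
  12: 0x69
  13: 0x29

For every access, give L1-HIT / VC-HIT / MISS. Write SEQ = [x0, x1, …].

SEQ = [MISS, MISS, MISS, MISS, L1-HIT, VC-HIT, VC-HIT, VC-HIT, VC-HIT, L1-HIT, VC-HIT, L1-HIT, L1-HIT, VC-HIT]

#0 0x6c→b27/s3 MISS; vc=[]
#1 0x59→b22/s2 MISS; vc=[]
#2 0x6a→b26/s2 MISS; vc=[22]
#3 0x2a→b10/s2 MISS; vc=[22,26]
#4 0x2b→b10/s2 L1-HIT; vc=[22,26]
#5 0x68→b26/s2 VC-HIT; vc=[22,10]
#6 0x28→b10/s2 VC-HIT; vc=[22,26]
#7 0x69→b26/s2 VC-HIT; vc=[22,10]
#8 0x2b→b10/s2 VC-HIT; vc=[22,26]
#9 0x6e→b27/s3 L1-HIT; vc=[22,26]
#10 0x6b→b26/s2 VC-HIT; vc=[22,10]
#11 0x6b→b26/s2 L1-HIT; vc=[22,10]
#12 0x69→b26/s2 L1-HIT; vc=[22,10]
#13 0x29→b10/s2 VC-HIT; vc=[22,26]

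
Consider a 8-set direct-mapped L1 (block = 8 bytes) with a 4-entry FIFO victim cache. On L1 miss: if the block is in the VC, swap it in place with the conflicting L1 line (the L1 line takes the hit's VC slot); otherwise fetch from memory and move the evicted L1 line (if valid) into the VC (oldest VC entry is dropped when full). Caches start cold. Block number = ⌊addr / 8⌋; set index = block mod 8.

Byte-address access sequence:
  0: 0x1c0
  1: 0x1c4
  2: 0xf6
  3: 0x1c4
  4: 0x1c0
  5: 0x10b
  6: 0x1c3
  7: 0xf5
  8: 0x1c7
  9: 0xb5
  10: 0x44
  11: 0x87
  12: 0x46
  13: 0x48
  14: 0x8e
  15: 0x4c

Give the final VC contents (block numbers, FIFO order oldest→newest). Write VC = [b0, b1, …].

VC = [56, 16, 33, 17]

#0 0x1c0→b56/s0 MISS; vc=[]
#1 0x1c4→b56/s0 L1-HIT; vc=[]
#2 0xf6→b30/s6 MISS; vc=[]
#3 0x1c4→b56/s0 L1-HIT; vc=[]
#4 0x1c0→b56/s0 L1-HIT; vc=[]
#5 0x10b→b33/s1 MISS; vc=[]
#6 0x1c3→b56/s0 L1-HIT; vc=[]
#7 0xf5→b30/s6 L1-HIT; vc=[]
#8 0x1c7→b56/s0 L1-HIT; vc=[]
#9 0xb5→b22/s6 MISS; vc=[30]
#10 0x44→b8/s0 MISS; vc=[30,56]
#11 0x87→b16/s0 MISS; vc=[30,56,8]
#12 0x46→b8/s0 VC-HIT; vc=[30,56,16]
#13 0x48→b9/s1 MISS; vc=[30,56,16,33]
#14 0x8e→b17/s1 MISS; vc=[56,16,33,9]
#15 0x4c→b9/s1 VC-HIT; vc=[56,16,33,17]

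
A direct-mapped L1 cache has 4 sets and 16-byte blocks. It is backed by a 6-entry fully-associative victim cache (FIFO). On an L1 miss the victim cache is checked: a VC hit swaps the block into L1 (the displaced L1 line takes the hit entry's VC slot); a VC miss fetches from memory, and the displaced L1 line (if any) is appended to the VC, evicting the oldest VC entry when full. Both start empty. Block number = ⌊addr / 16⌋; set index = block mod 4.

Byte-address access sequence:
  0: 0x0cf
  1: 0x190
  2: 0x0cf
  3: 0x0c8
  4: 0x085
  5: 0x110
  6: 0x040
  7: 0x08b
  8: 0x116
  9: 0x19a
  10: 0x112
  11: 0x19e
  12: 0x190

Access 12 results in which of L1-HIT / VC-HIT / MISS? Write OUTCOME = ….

OUTCOME = L1-HIT

0: 0xcf (blk 12, set 0) → MISS  vc=[]
1: 0x190 (blk 25, set 1) → MISS  vc=[]
2: 0xcf (blk 12, set 0) → L1-HIT  vc=[]
3: 0xc8 (blk 12, set 0) → L1-HIT  vc=[]
4: 0x85 (blk 8, set 0) → MISS  vc=[12]
5: 0x110 (blk 17, set 1) → MISS  vc=[12, 25]
6: 0x40 (blk 4, set 0) → MISS  vc=[12, 25, 8]
7: 0x8b (blk 8, set 0) → VC-HIT  vc=[12, 25, 4]
8: 0x116 (blk 17, set 1) → L1-HIT  vc=[12, 25, 4]
9: 0x19a (blk 25, set 1) → VC-HIT  vc=[12, 17, 4]
10: 0x112 (blk 17, set 1) → VC-HIT  vc=[12, 25, 4]
11: 0x19e (blk 25, set 1) → VC-HIT  vc=[12, 17, 4]
12: 0x190 (blk 25, set 1) → L1-HIT  vc=[12, 17, 4]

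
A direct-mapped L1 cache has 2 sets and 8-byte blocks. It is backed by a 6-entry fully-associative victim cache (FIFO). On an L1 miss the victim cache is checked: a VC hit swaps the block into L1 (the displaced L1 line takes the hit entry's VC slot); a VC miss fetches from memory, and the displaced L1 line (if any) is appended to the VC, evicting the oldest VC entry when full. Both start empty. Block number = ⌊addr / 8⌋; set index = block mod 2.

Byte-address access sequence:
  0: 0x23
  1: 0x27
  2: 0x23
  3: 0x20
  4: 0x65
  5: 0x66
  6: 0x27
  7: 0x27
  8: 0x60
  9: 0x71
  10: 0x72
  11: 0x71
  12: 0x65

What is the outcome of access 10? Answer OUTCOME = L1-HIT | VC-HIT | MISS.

0: 0x23 (blk 4, set 0) → MISS  vc=[]
1: 0x27 (blk 4, set 0) → L1-HIT  vc=[]
2: 0x23 (blk 4, set 0) → L1-HIT  vc=[]
3: 0x20 (blk 4, set 0) → L1-HIT  vc=[]
4: 0x65 (blk 12, set 0) → MISS  vc=[4]
5: 0x66 (blk 12, set 0) → L1-HIT  vc=[4]
6: 0x27 (blk 4, set 0) → VC-HIT  vc=[12]
7: 0x27 (blk 4, set 0) → L1-HIT  vc=[12]
8: 0x60 (blk 12, set 0) → VC-HIT  vc=[4]
9: 0x71 (blk 14, set 0) → MISS  vc=[4, 12]
10: 0x72 (blk 14, set 0) → L1-HIT  vc=[4, 12]
11: 0x71 (blk 14, set 0) → L1-HIT  vc=[4, 12]
12: 0x65 (blk 12, set 0) → VC-HIT  vc=[4, 14]

OUTCOME = L1-HIT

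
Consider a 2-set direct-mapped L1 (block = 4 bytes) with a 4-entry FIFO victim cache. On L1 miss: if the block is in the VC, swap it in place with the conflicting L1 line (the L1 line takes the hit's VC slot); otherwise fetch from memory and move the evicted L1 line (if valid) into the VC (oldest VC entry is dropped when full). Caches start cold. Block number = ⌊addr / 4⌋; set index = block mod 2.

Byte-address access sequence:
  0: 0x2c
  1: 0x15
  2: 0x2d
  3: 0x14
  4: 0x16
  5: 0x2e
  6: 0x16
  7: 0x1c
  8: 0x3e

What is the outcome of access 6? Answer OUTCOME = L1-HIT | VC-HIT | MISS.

OUTCOME = VC-HIT

  [0] addr=0x2c blk=11 s=1: MISS | VC []
  [1] addr=0x15 blk=5 s=1: MISS | VC [11]
  [2] addr=0x2d blk=11 s=1: VC-HIT | VC [5]
  [3] addr=0x14 blk=5 s=1: VC-HIT | VC [11]
  [4] addr=0x16 blk=5 s=1: L1-HIT | VC [11]
  [5] addr=0x2e blk=11 s=1: VC-HIT | VC [5]
  [6] addr=0x16 blk=5 s=1: VC-HIT | VC [11]
  [7] addr=0x1c blk=7 s=1: MISS | VC [11, 5]
  [8] addr=0x3e blk=15 s=1: MISS | VC [11, 5, 7]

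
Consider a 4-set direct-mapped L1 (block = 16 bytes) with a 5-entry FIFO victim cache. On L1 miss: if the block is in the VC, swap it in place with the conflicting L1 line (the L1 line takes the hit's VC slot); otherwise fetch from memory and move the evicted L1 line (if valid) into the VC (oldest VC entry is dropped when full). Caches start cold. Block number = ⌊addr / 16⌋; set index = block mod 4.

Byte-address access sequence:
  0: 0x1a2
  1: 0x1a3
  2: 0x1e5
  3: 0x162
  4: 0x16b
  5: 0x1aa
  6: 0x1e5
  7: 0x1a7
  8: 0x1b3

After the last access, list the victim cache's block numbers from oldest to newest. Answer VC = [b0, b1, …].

VC = [22, 30]

0: 0x1a2 (blk 26, set 2) → MISS  vc=[]
1: 0x1a3 (blk 26, set 2) → L1-HIT  vc=[]
2: 0x1e5 (blk 30, set 2) → MISS  vc=[26]
3: 0x162 (blk 22, set 2) → MISS  vc=[26, 30]
4: 0x16b (blk 22, set 2) → L1-HIT  vc=[26, 30]
5: 0x1aa (blk 26, set 2) → VC-HIT  vc=[22, 30]
6: 0x1e5 (blk 30, set 2) → VC-HIT  vc=[22, 26]
7: 0x1a7 (blk 26, set 2) → VC-HIT  vc=[22, 30]
8: 0x1b3 (blk 27, set 3) → MISS  vc=[22, 30]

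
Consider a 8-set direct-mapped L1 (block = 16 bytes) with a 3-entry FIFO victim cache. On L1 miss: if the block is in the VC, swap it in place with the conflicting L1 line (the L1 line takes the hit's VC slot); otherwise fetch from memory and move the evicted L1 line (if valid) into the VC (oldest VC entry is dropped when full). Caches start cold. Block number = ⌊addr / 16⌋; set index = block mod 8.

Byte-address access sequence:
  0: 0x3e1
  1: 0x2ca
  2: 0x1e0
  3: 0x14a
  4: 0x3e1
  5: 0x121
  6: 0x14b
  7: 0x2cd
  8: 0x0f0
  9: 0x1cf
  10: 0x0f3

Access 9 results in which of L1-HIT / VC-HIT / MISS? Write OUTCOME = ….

  [0] addr=0x3e1 blk=62 s=6: MISS | VC []
  [1] addr=0x2ca blk=44 s=4: MISS | VC []
  [2] addr=0x1e0 blk=30 s=6: MISS | VC [62]
  [3] addr=0x14a blk=20 s=4: MISS | VC [62, 44]
  [4] addr=0x3e1 blk=62 s=6: VC-HIT | VC [30, 44]
  [5] addr=0x121 blk=18 s=2: MISS | VC [30, 44]
  [6] addr=0x14b blk=20 s=4: L1-HIT | VC [30, 44]
  [7] addr=0x2cd blk=44 s=4: VC-HIT | VC [30, 20]
  [8] addr=0xf0 blk=15 s=7: MISS | VC [30, 20]
  [9] addr=0x1cf blk=28 s=4: MISS | VC [30, 20, 44]
  [10] addr=0xf3 blk=15 s=7: L1-HIT | VC [30, 20, 44]

OUTCOME = MISS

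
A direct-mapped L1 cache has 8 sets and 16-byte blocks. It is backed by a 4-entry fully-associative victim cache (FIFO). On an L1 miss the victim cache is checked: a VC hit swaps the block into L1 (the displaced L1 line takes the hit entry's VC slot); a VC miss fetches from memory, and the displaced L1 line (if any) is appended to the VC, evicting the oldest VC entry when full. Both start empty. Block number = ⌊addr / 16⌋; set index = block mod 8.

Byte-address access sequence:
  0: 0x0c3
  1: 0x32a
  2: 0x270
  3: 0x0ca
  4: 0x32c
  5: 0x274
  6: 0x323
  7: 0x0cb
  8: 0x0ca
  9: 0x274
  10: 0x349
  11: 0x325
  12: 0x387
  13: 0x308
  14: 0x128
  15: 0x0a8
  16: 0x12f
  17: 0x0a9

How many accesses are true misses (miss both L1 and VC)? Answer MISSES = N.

0: 0xc3 (blk 12, set 4) → MISS  vc=[]
1: 0x32a (blk 50, set 2) → MISS  vc=[]
2: 0x270 (blk 39, set 7) → MISS  vc=[]
3: 0xca (blk 12, set 4) → L1-HIT  vc=[]
4: 0x32c (blk 50, set 2) → L1-HIT  vc=[]
5: 0x274 (blk 39, set 7) → L1-HIT  vc=[]
6: 0x323 (blk 50, set 2) → L1-HIT  vc=[]
7: 0xcb (blk 12, set 4) → L1-HIT  vc=[]
8: 0xca (blk 12, set 4) → L1-HIT  vc=[]
9: 0x274 (blk 39, set 7) → L1-HIT  vc=[]
10: 0x349 (blk 52, set 4) → MISS  vc=[12]
11: 0x325 (blk 50, set 2) → L1-HIT  vc=[12]
12: 0x387 (blk 56, set 0) → MISS  vc=[12]
13: 0x308 (blk 48, set 0) → MISS  vc=[12, 56]
14: 0x128 (blk 18, set 2) → MISS  vc=[12, 56, 50]
15: 0xa8 (blk 10, set 2) → MISS  vc=[12, 56, 50, 18]
16: 0x12f (blk 18, set 2) → VC-HIT  vc=[12, 56, 50, 10]
17: 0xa9 (blk 10, set 2) → VC-HIT  vc=[12, 56, 50, 18]

MISSES = 8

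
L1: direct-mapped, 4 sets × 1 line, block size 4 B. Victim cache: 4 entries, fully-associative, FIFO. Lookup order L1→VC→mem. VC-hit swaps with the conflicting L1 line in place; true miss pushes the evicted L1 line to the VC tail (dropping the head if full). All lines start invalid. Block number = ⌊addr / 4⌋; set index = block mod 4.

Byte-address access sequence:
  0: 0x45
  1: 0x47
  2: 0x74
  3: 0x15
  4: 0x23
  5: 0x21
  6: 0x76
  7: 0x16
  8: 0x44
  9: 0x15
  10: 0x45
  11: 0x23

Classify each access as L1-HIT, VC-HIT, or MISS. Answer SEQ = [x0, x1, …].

  [0] addr=0x45 blk=17 s=1: MISS | VC []
  [1] addr=0x47 blk=17 s=1: L1-HIT | VC []
  [2] addr=0x74 blk=29 s=1: MISS | VC [17]
  [3] addr=0x15 blk=5 s=1: MISS | VC [17, 29]
  [4] addr=0x23 blk=8 s=0: MISS | VC [17, 29]
  [5] addr=0x21 blk=8 s=0: L1-HIT | VC [17, 29]
  [6] addr=0x76 blk=29 s=1: VC-HIT | VC [17, 5]
  [7] addr=0x16 blk=5 s=1: VC-HIT | VC [17, 29]
  [8] addr=0x44 blk=17 s=1: VC-HIT | VC [5, 29]
  [9] addr=0x15 blk=5 s=1: VC-HIT | VC [17, 29]
  [10] addr=0x45 blk=17 s=1: VC-HIT | VC [5, 29]
  [11] addr=0x23 blk=8 s=0: L1-HIT | VC [5, 29]

SEQ = [MISS, L1-HIT, MISS, MISS, MISS, L1-HIT, VC-HIT, VC-HIT, VC-HIT, VC-HIT, VC-HIT, L1-HIT]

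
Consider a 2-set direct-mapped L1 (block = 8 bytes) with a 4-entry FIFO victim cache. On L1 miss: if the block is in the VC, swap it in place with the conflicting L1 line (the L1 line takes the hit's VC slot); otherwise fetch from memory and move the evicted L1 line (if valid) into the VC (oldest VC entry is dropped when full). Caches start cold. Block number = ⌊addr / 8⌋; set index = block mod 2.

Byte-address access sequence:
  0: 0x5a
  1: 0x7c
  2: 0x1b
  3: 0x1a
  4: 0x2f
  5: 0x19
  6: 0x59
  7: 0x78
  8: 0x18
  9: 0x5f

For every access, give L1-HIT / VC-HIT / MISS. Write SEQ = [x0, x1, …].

SEQ = [MISS, MISS, MISS, L1-HIT, MISS, VC-HIT, VC-HIT, VC-HIT, VC-HIT, VC-HIT]

0: 0x5a (blk 11, set 1) → MISS  vc=[]
1: 0x7c (blk 15, set 1) → MISS  vc=[11]
2: 0x1b (blk 3, set 1) → MISS  vc=[11, 15]
3: 0x1a (blk 3, set 1) → L1-HIT  vc=[11, 15]
4: 0x2f (blk 5, set 1) → MISS  vc=[11, 15, 3]
5: 0x19 (blk 3, set 1) → VC-HIT  vc=[11, 15, 5]
6: 0x59 (blk 11, set 1) → VC-HIT  vc=[3, 15, 5]
7: 0x78 (blk 15, set 1) → VC-HIT  vc=[3, 11, 5]
8: 0x18 (blk 3, set 1) → VC-HIT  vc=[15, 11, 5]
9: 0x5f (blk 11, set 1) → VC-HIT  vc=[15, 3, 5]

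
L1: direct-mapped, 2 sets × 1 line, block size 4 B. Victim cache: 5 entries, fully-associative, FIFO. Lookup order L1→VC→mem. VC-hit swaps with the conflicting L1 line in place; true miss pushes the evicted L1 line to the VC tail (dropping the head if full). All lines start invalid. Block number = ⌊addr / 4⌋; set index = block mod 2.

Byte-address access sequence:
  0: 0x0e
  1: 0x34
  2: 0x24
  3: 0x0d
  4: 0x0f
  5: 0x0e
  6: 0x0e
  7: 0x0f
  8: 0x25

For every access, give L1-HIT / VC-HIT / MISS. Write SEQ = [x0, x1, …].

SEQ = [MISS, MISS, MISS, VC-HIT, L1-HIT, L1-HIT, L1-HIT, L1-HIT, VC-HIT]

  [0] addr=0xe blk=3 s=1: MISS | VC []
  [1] addr=0x34 blk=13 s=1: MISS | VC [3]
  [2] addr=0x24 blk=9 s=1: MISS | VC [3, 13]
  [3] addr=0xd blk=3 s=1: VC-HIT | VC [9, 13]
  [4] addr=0xf blk=3 s=1: L1-HIT | VC [9, 13]
  [5] addr=0xe blk=3 s=1: L1-HIT | VC [9, 13]
  [6] addr=0xe blk=3 s=1: L1-HIT | VC [9, 13]
  [7] addr=0xf blk=3 s=1: L1-HIT | VC [9, 13]
  [8] addr=0x25 blk=9 s=1: VC-HIT | VC [3, 13]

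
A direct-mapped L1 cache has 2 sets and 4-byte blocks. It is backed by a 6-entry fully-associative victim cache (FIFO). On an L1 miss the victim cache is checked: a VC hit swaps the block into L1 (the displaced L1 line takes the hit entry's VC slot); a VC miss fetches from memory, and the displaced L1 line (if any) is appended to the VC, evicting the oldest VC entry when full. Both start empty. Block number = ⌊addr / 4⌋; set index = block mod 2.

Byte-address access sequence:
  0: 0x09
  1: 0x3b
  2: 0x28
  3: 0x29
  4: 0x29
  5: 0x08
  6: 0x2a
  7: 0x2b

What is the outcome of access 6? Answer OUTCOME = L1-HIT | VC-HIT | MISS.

#0 0x9→b2/s0 MISS; vc=[]
#1 0x3b→b14/s0 MISS; vc=[2]
#2 0x28→b10/s0 MISS; vc=[2,14]
#3 0x29→b10/s0 L1-HIT; vc=[2,14]
#4 0x29→b10/s0 L1-HIT; vc=[2,14]
#5 0x8→b2/s0 VC-HIT; vc=[10,14]
#6 0x2a→b10/s0 VC-HIT; vc=[2,14]
#7 0x2b→b10/s0 L1-HIT; vc=[2,14]

OUTCOME = VC-HIT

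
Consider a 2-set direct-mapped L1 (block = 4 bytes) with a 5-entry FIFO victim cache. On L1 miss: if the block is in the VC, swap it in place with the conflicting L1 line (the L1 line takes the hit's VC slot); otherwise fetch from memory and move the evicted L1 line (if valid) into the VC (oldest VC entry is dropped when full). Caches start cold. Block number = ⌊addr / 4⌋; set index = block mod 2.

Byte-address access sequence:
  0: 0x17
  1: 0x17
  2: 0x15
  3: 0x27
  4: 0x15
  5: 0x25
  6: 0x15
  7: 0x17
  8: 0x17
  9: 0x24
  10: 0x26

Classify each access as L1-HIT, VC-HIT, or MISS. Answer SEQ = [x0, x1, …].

SEQ = [MISS, L1-HIT, L1-HIT, MISS, VC-HIT, VC-HIT, VC-HIT, L1-HIT, L1-HIT, VC-HIT, L1-HIT]

  [0] addr=0x17 blk=5 s=1: MISS | VC []
  [1] addr=0x17 blk=5 s=1: L1-HIT | VC []
  [2] addr=0x15 blk=5 s=1: L1-HIT | VC []
  [3] addr=0x27 blk=9 s=1: MISS | VC [5]
  [4] addr=0x15 blk=5 s=1: VC-HIT | VC [9]
  [5] addr=0x25 blk=9 s=1: VC-HIT | VC [5]
  [6] addr=0x15 blk=5 s=1: VC-HIT | VC [9]
  [7] addr=0x17 blk=5 s=1: L1-HIT | VC [9]
  [8] addr=0x17 blk=5 s=1: L1-HIT | VC [9]
  [9] addr=0x24 blk=9 s=1: VC-HIT | VC [5]
  [10] addr=0x26 blk=9 s=1: L1-HIT | VC [5]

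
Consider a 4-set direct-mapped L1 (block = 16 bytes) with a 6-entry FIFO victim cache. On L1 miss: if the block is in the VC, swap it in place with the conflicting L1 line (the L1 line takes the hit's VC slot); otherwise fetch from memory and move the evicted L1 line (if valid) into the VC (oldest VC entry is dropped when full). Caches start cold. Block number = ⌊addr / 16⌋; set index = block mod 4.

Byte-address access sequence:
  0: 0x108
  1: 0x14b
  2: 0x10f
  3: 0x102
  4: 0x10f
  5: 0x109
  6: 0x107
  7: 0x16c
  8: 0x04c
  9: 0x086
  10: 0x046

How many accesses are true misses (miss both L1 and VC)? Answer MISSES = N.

  [0] addr=0x108 blk=16 s=0: MISS | VC []
  [1] addr=0x14b blk=20 s=0: MISS | VC [16]
  [2] addr=0x10f blk=16 s=0: VC-HIT | VC [20]
  [3] addr=0x102 blk=16 s=0: L1-HIT | VC [20]
  [4] addr=0x10f blk=16 s=0: L1-HIT | VC [20]
  [5] addr=0x109 blk=16 s=0: L1-HIT | VC [20]
  [6] addr=0x107 blk=16 s=0: L1-HIT | VC [20]
  [7] addr=0x16c blk=22 s=2: MISS | VC [20]
  [8] addr=0x4c blk=4 s=0: MISS | VC [20, 16]
  [9] addr=0x86 blk=8 s=0: MISS | VC [20, 16, 4]
  [10] addr=0x46 blk=4 s=0: VC-HIT | VC [20, 16, 8]

MISSES = 5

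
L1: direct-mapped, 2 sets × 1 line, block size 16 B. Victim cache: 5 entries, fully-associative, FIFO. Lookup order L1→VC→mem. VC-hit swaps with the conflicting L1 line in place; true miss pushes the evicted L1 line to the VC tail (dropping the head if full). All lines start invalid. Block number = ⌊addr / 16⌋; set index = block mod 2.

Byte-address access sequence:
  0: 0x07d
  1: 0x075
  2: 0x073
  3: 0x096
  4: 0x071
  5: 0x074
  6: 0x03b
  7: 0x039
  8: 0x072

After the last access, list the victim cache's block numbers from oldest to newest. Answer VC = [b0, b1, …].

VC = [9, 3]

0: 0x7d (blk 7, set 1) → MISS  vc=[]
1: 0x75 (blk 7, set 1) → L1-HIT  vc=[]
2: 0x73 (blk 7, set 1) → L1-HIT  vc=[]
3: 0x96 (blk 9, set 1) → MISS  vc=[7]
4: 0x71 (blk 7, set 1) → VC-HIT  vc=[9]
5: 0x74 (blk 7, set 1) → L1-HIT  vc=[9]
6: 0x3b (blk 3, set 1) → MISS  vc=[9, 7]
7: 0x39 (blk 3, set 1) → L1-HIT  vc=[9, 7]
8: 0x72 (blk 7, set 1) → VC-HIT  vc=[9, 3]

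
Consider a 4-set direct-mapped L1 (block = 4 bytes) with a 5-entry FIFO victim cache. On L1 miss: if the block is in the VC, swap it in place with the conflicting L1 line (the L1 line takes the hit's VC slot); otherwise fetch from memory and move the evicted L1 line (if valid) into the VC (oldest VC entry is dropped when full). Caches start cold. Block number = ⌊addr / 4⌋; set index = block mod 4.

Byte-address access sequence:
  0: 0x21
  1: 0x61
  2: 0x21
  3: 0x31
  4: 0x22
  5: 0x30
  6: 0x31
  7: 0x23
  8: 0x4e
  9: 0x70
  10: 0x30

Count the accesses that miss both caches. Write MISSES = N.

#0 0x21→b8/s0 MISS; vc=[]
#1 0x61→b24/s0 MISS; vc=[8]
#2 0x21→b8/s0 VC-HIT; vc=[24]
#3 0x31→b12/s0 MISS; vc=[24,8]
#4 0x22→b8/s0 VC-HIT; vc=[24,12]
#5 0x30→b12/s0 VC-HIT; vc=[24,8]
#6 0x31→b12/s0 L1-HIT; vc=[24,8]
#7 0x23→b8/s0 VC-HIT; vc=[24,12]
#8 0x4e→b19/s3 MISS; vc=[24,12]
#9 0x70→b28/s0 MISS; vc=[24,12,8]
#10 0x30→b12/s0 VC-HIT; vc=[24,28,8]

MISSES = 5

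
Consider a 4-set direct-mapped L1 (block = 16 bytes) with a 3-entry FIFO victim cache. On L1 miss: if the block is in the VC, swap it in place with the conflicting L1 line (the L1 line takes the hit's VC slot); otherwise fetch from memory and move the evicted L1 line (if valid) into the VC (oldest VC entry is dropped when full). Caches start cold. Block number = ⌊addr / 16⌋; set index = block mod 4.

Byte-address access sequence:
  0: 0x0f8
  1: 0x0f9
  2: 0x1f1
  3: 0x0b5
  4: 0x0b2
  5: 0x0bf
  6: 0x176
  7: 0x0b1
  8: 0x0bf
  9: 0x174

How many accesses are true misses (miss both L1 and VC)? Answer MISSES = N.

0: 0xf8 (blk 15, set 3) → MISS  vc=[]
1: 0xf9 (blk 15, set 3) → L1-HIT  vc=[]
2: 0x1f1 (blk 31, set 3) → MISS  vc=[15]
3: 0xb5 (blk 11, set 3) → MISS  vc=[15, 31]
4: 0xb2 (blk 11, set 3) → L1-HIT  vc=[15, 31]
5: 0xbf (blk 11, set 3) → L1-HIT  vc=[15, 31]
6: 0x176 (blk 23, set 3) → MISS  vc=[15, 31, 11]
7: 0xb1 (blk 11, set 3) → VC-HIT  vc=[15, 31, 23]
8: 0xbf (blk 11, set 3) → L1-HIT  vc=[15, 31, 23]
9: 0x174 (blk 23, set 3) → VC-HIT  vc=[15, 31, 11]

MISSES = 4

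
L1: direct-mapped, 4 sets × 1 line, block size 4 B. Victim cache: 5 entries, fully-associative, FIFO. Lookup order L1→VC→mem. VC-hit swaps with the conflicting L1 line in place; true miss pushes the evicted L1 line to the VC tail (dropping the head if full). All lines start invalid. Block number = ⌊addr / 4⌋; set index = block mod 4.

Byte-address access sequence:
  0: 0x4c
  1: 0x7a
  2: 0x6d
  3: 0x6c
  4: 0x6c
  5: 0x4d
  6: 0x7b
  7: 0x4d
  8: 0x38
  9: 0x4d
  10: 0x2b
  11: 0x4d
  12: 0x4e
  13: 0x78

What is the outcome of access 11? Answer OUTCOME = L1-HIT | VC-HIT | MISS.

#0 0x4c→b19/s3 MISS; vc=[]
#1 0x7a→b30/s2 MISS; vc=[]
#2 0x6d→b27/s3 MISS; vc=[19]
#3 0x6c→b27/s3 L1-HIT; vc=[19]
#4 0x6c→b27/s3 L1-HIT; vc=[19]
#5 0x4d→b19/s3 VC-HIT; vc=[27]
#6 0x7b→b30/s2 L1-HIT; vc=[27]
#7 0x4d→b19/s3 L1-HIT; vc=[27]
#8 0x38→b14/s2 MISS; vc=[27,30]
#9 0x4d→b19/s3 L1-HIT; vc=[27,30]
#10 0x2b→b10/s2 MISS; vc=[27,30,14]
#11 0x4d→b19/s3 L1-HIT; vc=[27,30,14]
#12 0x4e→b19/s3 L1-HIT; vc=[27,30,14]
#13 0x78→b30/s2 VC-HIT; vc=[27,10,14]

OUTCOME = L1-HIT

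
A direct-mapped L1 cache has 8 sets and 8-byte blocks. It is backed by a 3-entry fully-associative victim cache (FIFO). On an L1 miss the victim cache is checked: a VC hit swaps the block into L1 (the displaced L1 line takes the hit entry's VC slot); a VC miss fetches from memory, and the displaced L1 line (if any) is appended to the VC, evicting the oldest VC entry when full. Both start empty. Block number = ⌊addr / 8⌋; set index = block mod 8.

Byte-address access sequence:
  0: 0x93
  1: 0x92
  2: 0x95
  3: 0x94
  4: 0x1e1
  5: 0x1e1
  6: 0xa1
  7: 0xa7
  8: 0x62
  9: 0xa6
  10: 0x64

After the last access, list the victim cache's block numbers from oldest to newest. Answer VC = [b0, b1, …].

VC = [60, 20]

#0 0x93→b18/s2 MISS; vc=[]
#1 0x92→b18/s2 L1-HIT; vc=[]
#2 0x95→b18/s2 L1-HIT; vc=[]
#3 0x94→b18/s2 L1-HIT; vc=[]
#4 0x1e1→b60/s4 MISS; vc=[]
#5 0x1e1→b60/s4 L1-HIT; vc=[]
#6 0xa1→b20/s4 MISS; vc=[60]
#7 0xa7→b20/s4 L1-HIT; vc=[60]
#8 0x62→b12/s4 MISS; vc=[60,20]
#9 0xa6→b20/s4 VC-HIT; vc=[60,12]
#10 0x64→b12/s4 VC-HIT; vc=[60,20]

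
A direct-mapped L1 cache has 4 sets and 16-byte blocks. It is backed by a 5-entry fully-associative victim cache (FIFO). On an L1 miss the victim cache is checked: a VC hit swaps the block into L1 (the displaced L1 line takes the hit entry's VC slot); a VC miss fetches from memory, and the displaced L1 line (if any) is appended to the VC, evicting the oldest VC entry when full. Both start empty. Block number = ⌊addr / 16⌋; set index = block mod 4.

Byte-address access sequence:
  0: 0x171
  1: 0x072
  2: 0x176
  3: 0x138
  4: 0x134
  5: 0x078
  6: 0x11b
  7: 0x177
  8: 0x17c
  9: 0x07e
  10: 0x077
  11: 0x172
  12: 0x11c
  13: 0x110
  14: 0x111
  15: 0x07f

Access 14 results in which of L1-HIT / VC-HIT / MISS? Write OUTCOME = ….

0: 0x171 (blk 23, set 3) → MISS  vc=[]
1: 0x72 (blk 7, set 3) → MISS  vc=[23]
2: 0x176 (blk 23, set 3) → VC-HIT  vc=[7]
3: 0x138 (blk 19, set 3) → MISS  vc=[7, 23]
4: 0x134 (blk 19, set 3) → L1-HIT  vc=[7, 23]
5: 0x78 (blk 7, set 3) → VC-HIT  vc=[19, 23]
6: 0x11b (blk 17, set 1) → MISS  vc=[19, 23]
7: 0x177 (blk 23, set 3) → VC-HIT  vc=[19, 7]
8: 0x17c (blk 23, set 3) → L1-HIT  vc=[19, 7]
9: 0x7e (blk 7, set 3) → VC-HIT  vc=[19, 23]
10: 0x77 (blk 7, set 3) → L1-HIT  vc=[19, 23]
11: 0x172 (blk 23, set 3) → VC-HIT  vc=[19, 7]
12: 0x11c (blk 17, set 1) → L1-HIT  vc=[19, 7]
13: 0x110 (blk 17, set 1) → L1-HIT  vc=[19, 7]
14: 0x111 (blk 17, set 1) → L1-HIT  vc=[19, 7]
15: 0x7f (blk 7, set 3) → VC-HIT  vc=[19, 23]

OUTCOME = L1-HIT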